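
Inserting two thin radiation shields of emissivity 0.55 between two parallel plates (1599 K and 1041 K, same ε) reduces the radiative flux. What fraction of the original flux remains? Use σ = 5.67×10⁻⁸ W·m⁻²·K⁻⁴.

With N identical shields there are N+1 = 3 gaps in series, each with the same radiative resistance, so the flux falls to 1/(N+1) of its unshielded value.

ratio ≈ 0.333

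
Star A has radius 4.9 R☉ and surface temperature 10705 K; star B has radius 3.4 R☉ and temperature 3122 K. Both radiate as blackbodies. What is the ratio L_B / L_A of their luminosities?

L = 4πR²σT⁴ ∝ R²T⁴, so L_B/L_A = (3.4/4.9)² × (3122/10705)⁴ = 0.481 × 7.23×10^-3 = 3.48×10^-3.

L_B/L_A ≈ 3.48×10^-3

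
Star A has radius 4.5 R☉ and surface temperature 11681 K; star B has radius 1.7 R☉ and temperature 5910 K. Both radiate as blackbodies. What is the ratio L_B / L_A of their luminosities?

L = 4πR²σT⁴ ∝ R²T⁴, so L_B/L_A = (1.7/4.5)² × (5910/11681)⁴ = 0.143 × 0.0655 = 9.35×10^-3.

L_B/L_A ≈ 9.35×10^-3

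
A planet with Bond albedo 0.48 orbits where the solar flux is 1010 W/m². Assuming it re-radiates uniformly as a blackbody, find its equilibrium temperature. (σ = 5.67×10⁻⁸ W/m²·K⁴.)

T ≈ 219 K

Power absorbed = (1−a)S·πR²; power emitted = 4πR²σT⁴. Equating and cancelling πR²:
T = ((1−a)S / 4σ)^(1/4) = (525 / (4 × 5.67×10⁻⁸))^(1/4) = (2.32×10^9)^(1/4).
T = 219 K.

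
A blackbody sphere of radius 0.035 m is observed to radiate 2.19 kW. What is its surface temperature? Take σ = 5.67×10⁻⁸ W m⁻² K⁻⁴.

T ≈ 1260 K

A = 4πr² = 4π × (0.035)² = 0.0154 m².
From P = σAT⁴, T = (P / σA)^(1/4) = (2190 / (5.67×10⁻⁸ × 0.0154))^(1/4).
T = (2.51×10^12)^(1/4) = 1260 K.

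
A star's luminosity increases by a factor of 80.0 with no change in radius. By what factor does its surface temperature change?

P ∝ T⁴ ⇒ T ∝ P^(1/4), so T scales by (80.0)^(1/4) = 2.99.

factor ≈ 2.99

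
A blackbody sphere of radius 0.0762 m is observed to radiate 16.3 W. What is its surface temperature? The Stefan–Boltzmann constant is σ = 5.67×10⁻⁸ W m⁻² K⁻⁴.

T ≈ 251 K

A = 4πr² = 4π × (0.0762)² = 0.0730 m².
From P = σAT⁴, T = (P / σA)^(1/4) = (16.3 / (5.67×10⁻⁸ × 0.0730))^(1/4).
T = (3.94×10^9)^(1/4) = 251 K.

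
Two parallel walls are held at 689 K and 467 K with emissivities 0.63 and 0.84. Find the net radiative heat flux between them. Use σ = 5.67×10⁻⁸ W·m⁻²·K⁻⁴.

q ≈ 5670 W/m²

For two large parallel gray plates, q = σ(T₁⁴ − T₂⁴) / (1/ε₁ + 1/ε₂ − 1).
1/ε₁ + 1/ε₂ − 1 = 1/0.63 + 1/0.84 − 1 = 1.778.
T₁⁴ − T₂⁴ = 2.25×10^11 − 4.76×10^10 = 1.78×10^11 K⁴.
q = 5.67×10⁻⁸ × 1.78×10^11 / 1.778 = 5670 W/m².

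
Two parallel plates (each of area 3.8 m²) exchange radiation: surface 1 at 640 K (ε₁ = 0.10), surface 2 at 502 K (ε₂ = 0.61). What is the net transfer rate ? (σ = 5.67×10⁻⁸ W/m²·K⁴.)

For two large parallel gray plates, q = σ(T₁⁴ − T₂⁴) / (1/ε₁ + 1/ε₂ − 1).
1/ε₁ + 1/ε₂ − 1 = 1/0.10 + 1/0.61 − 1 = 10.64.
T₁⁴ − T₂⁴ = 1.68×10^11 − 6.35×10^10 = 1.04×10^11 K⁴.
q = 5.67×10⁻⁸ × 1.04×10^11 / 10.64 = 556 W/m².
Q = q·A = 556 × 3.8 = 2110 W.

Q ≈ 2110 W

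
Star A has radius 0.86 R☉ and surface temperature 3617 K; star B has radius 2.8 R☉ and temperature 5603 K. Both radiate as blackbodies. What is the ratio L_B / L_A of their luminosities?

L_B/L_A ≈ 61.0

L = 4πR²σT⁴ ∝ R²T⁴, so L_B/L_A = (2.8/0.86)² × (5603/3617)⁴ = 10.6 × 5.76 = 61.0.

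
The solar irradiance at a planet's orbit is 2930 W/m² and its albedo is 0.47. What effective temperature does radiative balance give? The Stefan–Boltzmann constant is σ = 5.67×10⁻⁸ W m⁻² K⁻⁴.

Power absorbed = (1−a)S·πR²; power emitted = 4πR²σT⁴. Equating and cancelling πR²:
T = ((1−a)S / 4σ)^(1/4) = (1550 / (4 × 5.67×10⁻⁸))^(1/4) = (6.85×10^9)^(1/4).
T = 288 K.

T ≈ 288 K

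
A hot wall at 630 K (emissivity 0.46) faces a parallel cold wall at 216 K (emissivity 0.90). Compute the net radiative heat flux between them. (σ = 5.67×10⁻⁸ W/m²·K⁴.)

q ≈ 3850 W/m²

For two large parallel gray plates, q = σ(T₁⁴ − T₂⁴) / (1/ε₁ + 1/ε₂ − 1).
1/ε₁ + 1/ε₂ − 1 = 1/0.46 + 1/0.90 − 1 = 2.285.
T₁⁴ − T₂⁴ = 1.58×10^11 − 2.18×10^9 = 1.55×10^11 K⁴.
q = 5.67×10⁻⁸ × 1.55×10^11 / 2.285 = 3850 W/m².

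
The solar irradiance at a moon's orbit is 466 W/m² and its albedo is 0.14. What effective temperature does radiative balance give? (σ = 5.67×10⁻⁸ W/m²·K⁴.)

Power absorbed = (1−a)S·πR²; power emitted = 4πR²σT⁴. Equating and cancelling πR²:
T = ((1−a)S / 4σ)^(1/4) = (401 / (4 × 5.67×10⁻⁸))^(1/4) = (1.77×10^9)^(1/4).
T = 205 K.

T ≈ 205 K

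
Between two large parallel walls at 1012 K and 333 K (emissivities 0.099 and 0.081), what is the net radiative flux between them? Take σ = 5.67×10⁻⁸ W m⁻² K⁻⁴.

For two large parallel gray plates, q = σ(T₁⁴ − T₂⁴) / (1/ε₁ + 1/ε₂ − 1).
1/ε₁ + 1/ε₂ − 1 = 1/0.099 + 1/0.081 − 1 = 21.45.
T₁⁴ − T₂⁴ = 1.05×10^12 − 1.23×10^10 = 1.04×10^12 K⁴.
q = 5.67×10⁻⁸ × 1.04×10^12 / 21.45 = 2740 W/m².

q ≈ 2740 W/m²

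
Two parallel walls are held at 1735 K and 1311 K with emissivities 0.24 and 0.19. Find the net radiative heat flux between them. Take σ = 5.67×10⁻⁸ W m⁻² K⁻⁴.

q ≈ 41100 W/m²

For two large parallel gray plates, q = σ(T₁⁴ − T₂⁴) / (1/ε₁ + 1/ε₂ − 1).
1/ε₁ + 1/ε₂ − 1 = 1/0.24 + 1/0.19 − 1 = 8.430.
T₁⁴ − T₂⁴ = 9.06×10^12 − 2.95×10^12 = 6.11×10^12 K⁴.
q = 5.67×10⁻⁸ × 6.11×10^12 / 8.430 = 41100 W/m².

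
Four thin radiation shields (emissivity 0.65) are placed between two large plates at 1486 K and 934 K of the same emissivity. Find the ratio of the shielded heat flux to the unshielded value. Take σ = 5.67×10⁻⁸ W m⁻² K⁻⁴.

With N identical shields there are N+1 = 5 gaps in series, each with the same radiative resistance, so the flux falls to 1/(N+1) of its unshielded value.

ratio ≈ 0.200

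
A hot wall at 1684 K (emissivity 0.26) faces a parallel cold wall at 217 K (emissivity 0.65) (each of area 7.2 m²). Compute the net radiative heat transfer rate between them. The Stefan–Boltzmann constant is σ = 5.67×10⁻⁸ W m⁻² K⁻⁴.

For two large parallel gray plates, q = σ(T₁⁴ − T₂⁴) / (1/ε₁ + 1/ε₂ − 1).
1/ε₁ + 1/ε₂ − 1 = 1/0.26 + 1/0.65 − 1 = 4.385.
T₁⁴ − T₂⁴ = 8.04×10^12 − 2.22×10^9 = 8.04×10^12 K⁴.
q = 5.67×10⁻⁸ × 8.04×10^12 / 4.385 = 1.04×10^5 W/m².
Q = q·A = 1.04×10^5 × 7.2 = 7.49×10^5 W.

Q ≈ 7.49×10^5 W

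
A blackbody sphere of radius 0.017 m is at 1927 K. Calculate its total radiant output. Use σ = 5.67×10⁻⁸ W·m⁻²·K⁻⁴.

A = 4πr² = 4π × (0.017)² = 3.63×10^-3 m².
P = σAT⁴ = 5.67×10⁻⁸ × 3.63×10^-3 × (1927)⁴ = 5.67×10⁻⁸ × 3.63×10^-3 × 1.38×10^13.
P = 2840 W.

P ≈ 2840 W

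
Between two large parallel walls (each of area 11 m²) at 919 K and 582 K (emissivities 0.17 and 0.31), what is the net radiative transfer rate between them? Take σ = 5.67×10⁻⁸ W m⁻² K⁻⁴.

Q ≈ 46000 W

For two large parallel gray plates, q = σ(T₁⁴ − T₂⁴) / (1/ε₁ + 1/ε₂ − 1).
1/ε₁ + 1/ε₂ − 1 = 1/0.17 + 1/0.31 − 1 = 8.108.
T₁⁴ − T₂⁴ = 7.13×10^11 − 1.15×10^11 = 5.99×10^11 K⁴.
q = 5.67×10⁻⁸ × 5.99×10^11 / 8.108 = 4190 W/m².
Q = q·A = 4190 × 11 = 46000 W.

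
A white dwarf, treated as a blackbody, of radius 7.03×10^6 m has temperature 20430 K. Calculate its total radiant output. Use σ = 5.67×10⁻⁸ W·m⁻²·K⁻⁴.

P ≈ 6.13×10^24 W

A = 4πr² = 4π × (7.03×10^6)² = 6.21×10^14 m².
P = σAT⁴ = 5.67×10⁻⁸ × 6.21×10^14 × (20430)⁴ = 5.67×10⁻⁸ × 6.21×10^14 × 1.74×10^17.
P = 6.13×10^24 W.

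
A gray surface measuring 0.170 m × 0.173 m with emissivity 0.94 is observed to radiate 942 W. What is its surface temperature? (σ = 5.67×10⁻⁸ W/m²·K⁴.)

T ≈ 880 K

A = 0.170 × 0.173 = 0.0294 m².
From P = εσAT⁴, T = (P / εσA)^(1/4) = (942 / (0.94 × 5.67×10⁻⁸ × 0.0294))^(1/4).
T = (6.01×10^11)^(1/4) = 880 K.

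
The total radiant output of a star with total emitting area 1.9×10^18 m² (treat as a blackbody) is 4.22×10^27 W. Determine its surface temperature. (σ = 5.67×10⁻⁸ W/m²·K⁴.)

T ≈ 14100 K

From P = σAT⁴, T = (P / σA)^(1/4) = (4.22×10^27 / (5.67×10⁻⁸ × 1.90×10^18))^(1/4).
T = (3.92×10^16)^(1/4) = 14100 K.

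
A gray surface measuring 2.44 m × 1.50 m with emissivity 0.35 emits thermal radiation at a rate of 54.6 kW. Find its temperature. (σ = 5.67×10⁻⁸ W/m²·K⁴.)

T ≈ 931 K

A = 2.44 × 1.50 = 3.66 m².
From P = εσAT⁴, T = (P / εσA)^(1/4) = (54600 / (0.35 × 5.67×10⁻⁸ × 3.66))^(1/4).
T = (7.52×10^11)^(1/4) = 931 K.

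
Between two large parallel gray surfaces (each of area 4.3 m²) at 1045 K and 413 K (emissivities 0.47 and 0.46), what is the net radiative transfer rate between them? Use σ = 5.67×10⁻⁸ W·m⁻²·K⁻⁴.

Q ≈ 85900 W

For two large parallel gray plates, q = σ(T₁⁴ − T₂⁴) / (1/ε₁ + 1/ε₂ − 1).
1/ε₁ + 1/ε₂ − 1 = 1/0.47 + 1/0.46 − 1 = 3.302.
T₁⁴ − T₂⁴ = 1.19×10^12 − 2.91×10^10 = 1.16×10^12 K⁴.
q = 5.67×10⁻⁸ × 1.16×10^12 / 3.302 = 20000 W/m².
Q = q·A = 20000 × 4.3 = 85900 W.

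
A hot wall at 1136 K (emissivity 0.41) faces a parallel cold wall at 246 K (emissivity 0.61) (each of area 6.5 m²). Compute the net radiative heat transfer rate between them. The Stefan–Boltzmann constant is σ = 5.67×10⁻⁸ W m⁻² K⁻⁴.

Q ≈ 1.99×10^5 W

For two large parallel gray plates, q = σ(T₁⁴ − T₂⁴) / (1/ε₁ + 1/ε₂ − 1).
1/ε₁ + 1/ε₂ − 1 = 1/0.41 + 1/0.61 − 1 = 3.078.
T₁⁴ − T₂⁴ = 1.67×10^12 − 3.66×10^9 = 1.66×10^12 K⁴.
q = 5.67×10⁻⁸ × 1.66×10^12 / 3.078 = 30600 W/m².
Q = q·A = 30600 × 6.5 = 1.99×10^5 W.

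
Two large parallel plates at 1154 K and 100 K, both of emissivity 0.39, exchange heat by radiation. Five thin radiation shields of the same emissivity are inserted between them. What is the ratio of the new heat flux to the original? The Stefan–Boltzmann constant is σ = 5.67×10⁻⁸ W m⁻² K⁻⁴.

ratio ≈ 0.167

With N identical shields there are N+1 = 6 gaps in series, each with the same radiative resistance, so the flux falls to 1/(N+1) of its unshielded value.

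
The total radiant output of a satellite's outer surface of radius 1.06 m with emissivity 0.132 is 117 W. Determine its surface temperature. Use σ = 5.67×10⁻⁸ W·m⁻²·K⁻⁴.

A = 4πr² = 4π × (1.06)² = 14.1 m².
From P = εσAT⁴, T = (P / εσA)^(1/4) = (117 / (0.132 × 5.67×10⁻⁸ × 14.1))^(1/4).
T = (1.11×10^9)^(1/4) = 182 K.

T ≈ 182 K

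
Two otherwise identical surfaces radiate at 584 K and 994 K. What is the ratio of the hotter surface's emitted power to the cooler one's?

P ∝ T⁴, so the ratio is (994/584)⁴ = (1.702)⁴ = 8.39.

ratio ≈ 8.39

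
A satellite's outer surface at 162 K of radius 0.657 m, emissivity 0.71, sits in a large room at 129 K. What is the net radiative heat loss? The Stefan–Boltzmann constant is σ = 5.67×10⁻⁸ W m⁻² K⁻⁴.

A = 4πr² = 4π × (0.657)² = 5.42 m².
Q = εσA(T⁴ − T_s⁴). T⁴ − T_s⁴ = (162)⁴ − (129)⁴ = 6.89×10^8 − 2.77×10^8 = 4.12×10^8 K⁴.
Q = 0.71 × 5.67×10⁻⁸ × 5.42 × 4.12×10^8 = 89.9 W.

Q ≈ 89.9 W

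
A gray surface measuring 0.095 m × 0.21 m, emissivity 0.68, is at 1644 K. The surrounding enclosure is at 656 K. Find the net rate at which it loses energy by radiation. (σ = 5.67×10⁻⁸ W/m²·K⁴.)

Q ≈ 5480 W

A = 0.095 × 0.21 = 0.0199 m².
Q = εσA(T⁴ − T_s⁴). T⁴ − T_s⁴ = (1644)⁴ − (656)⁴ = 7.30×10^12 − 1.85×10^11 = 7.12×10^12 K⁴.
Q = 0.68 × 5.67×10⁻⁸ × 0.0199 × 7.12×10^12 = 5480 W.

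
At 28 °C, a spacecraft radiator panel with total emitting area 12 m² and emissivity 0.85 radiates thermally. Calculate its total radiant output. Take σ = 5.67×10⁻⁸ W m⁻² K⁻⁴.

P ≈ 4750 W

28 °C = 301 K.
Stefan–Boltzmann: P = εσAT⁴ = 0.85 × 5.67×10⁻⁸ × 12.0 × (301)⁴ = 0.85 × 5.67×10⁻⁸ × 12.0 × 8.21×10^9.
P = 4750 W.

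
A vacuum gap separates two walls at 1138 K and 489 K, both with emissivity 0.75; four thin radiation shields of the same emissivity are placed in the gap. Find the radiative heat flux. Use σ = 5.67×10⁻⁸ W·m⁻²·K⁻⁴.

q ≈ 11000 W/m²

Each of the 5 gaps contributes resistance (2/ε − 1) = 2/0.75 − 1 = 1.667; total = 8.333.
q = σ(T₁⁴ − T₂⁴) / 8.333 = 5.67×10⁻⁸ × 1.62×10^12 / 8.333 = 11000 W/m².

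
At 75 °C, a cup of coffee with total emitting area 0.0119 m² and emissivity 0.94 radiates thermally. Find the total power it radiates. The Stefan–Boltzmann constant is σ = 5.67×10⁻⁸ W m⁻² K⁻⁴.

75 °C = 348 K.
Stefan–Boltzmann: P = εσAT⁴ = 0.94 × 5.67×10⁻⁸ × 0.0119 × (348)⁴ = 0.94 × 5.67×10⁻⁸ × 0.0119 × 1.47×10^10.
P = 9.30 W.

P ≈ 9.30 W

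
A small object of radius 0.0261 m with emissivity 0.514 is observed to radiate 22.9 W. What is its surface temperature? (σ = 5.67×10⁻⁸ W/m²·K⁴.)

T ≈ 550 K

A = 4πr² = 4π × (0.0261)² = 8.56×10^-3 m².
From P = εσAT⁴, T = (P / εσA)^(1/4) = (22.9 / (0.514 × 5.67×10⁻⁸ × 8.56×10^-3))^(1/4).
T = (9.18×10^10)^(1/4) = 550 K.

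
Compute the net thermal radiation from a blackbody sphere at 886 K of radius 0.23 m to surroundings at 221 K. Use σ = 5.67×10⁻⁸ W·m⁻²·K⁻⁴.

Q ≈ 23100 W

A = 4πr² = 4π × (0.23)² = 0.665 m².
Q = σA(T⁴ − T_s⁴). T⁴ − T_s⁴ = (886)⁴ − (221)⁴ = 6.16×10^11 − 2.39×10^9 = 6.14×10^11 K⁴.
Q = 5.67×10⁻⁸ × 0.665 × 6.14×10^11 = 23100 W.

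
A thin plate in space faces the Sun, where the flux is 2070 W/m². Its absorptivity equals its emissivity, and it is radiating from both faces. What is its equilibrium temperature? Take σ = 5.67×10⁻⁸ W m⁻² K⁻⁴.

T ≈ 368 K

Absorbed flux αS = emitted flux 2εσT⁴ per unit area; with α = ε this gives T = (S/2σ)^(1/4).
T = (2070 / (2 × 5.67×10⁻⁸))^(1/4) = (1.83×10^10)^(1/4).
T = 368 K.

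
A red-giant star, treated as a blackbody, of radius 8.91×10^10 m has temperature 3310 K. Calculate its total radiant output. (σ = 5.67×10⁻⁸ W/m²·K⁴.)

P ≈ 6.79×10^29 W

A = 4πr² = 4π × (8.91×10^10)² = 9.98×10^22 m².
P = σAT⁴ = 5.67×10⁻⁸ × 9.98×10^22 × (3310)⁴ = 5.67×10⁻⁸ × 9.98×10^22 × 1.20×10^14.
P = 6.79×10^29 W.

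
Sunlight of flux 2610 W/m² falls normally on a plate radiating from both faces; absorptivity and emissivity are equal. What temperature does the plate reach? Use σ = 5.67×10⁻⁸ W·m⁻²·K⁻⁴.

T ≈ 389 K

Absorbed flux αS = emitted flux 2εσT⁴ per unit area; with α = ε this gives T = (S/2σ)^(1/4).
T = (2610 / (2 × 5.67×10⁻⁸))^(1/4) = (2.30×10^10)^(1/4).
T = 389 K.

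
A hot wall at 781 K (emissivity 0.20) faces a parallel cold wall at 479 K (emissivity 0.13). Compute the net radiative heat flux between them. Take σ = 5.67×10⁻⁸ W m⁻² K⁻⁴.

For two large parallel gray plates, q = σ(T₁⁴ − T₂⁴) / (1/ε₁ + 1/ε₂ − 1).
1/ε₁ + 1/ε₂ − 1 = 1/0.20 + 1/0.13 − 1 = 11.69.
T₁⁴ − T₂⁴ = 3.72×10^11 − 5.26×10^10 = 3.19×10^11 K⁴.
q = 5.67×10⁻⁸ × 3.19×10^11 / 11.69 = 1550 W/m².

q ≈ 1550 W/m²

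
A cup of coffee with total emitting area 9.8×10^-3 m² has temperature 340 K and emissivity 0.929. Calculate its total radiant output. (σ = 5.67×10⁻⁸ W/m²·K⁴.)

P = εσAT⁴ = 0.929 × 5.67×10⁻⁸ × 9.80×10^-3 × (340)⁴ = 0.929 × 5.67×10⁻⁸ × 9.80×10^-3 × 1.34×10^10.
P = 6.90 W.

P ≈ 6.90 W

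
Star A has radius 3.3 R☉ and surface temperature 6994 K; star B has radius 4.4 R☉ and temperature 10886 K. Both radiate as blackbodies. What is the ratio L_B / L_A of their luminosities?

L = 4πR²σT⁴ ∝ R²T⁴, so L_B/L_A = (4.4/3.3)² × (10886/6994)⁴ = 1.78 × 5.87 = 10.4.

L_B/L_A ≈ 10.4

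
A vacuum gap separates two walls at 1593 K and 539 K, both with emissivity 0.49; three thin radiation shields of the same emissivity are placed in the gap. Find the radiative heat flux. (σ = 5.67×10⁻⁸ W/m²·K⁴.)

q ≈ 29200 W/m²

Each of the 4 gaps contributes resistance (2/ε − 1) = 2/0.49 − 1 = 3.082; total = 12.33.
q = σ(T₁⁴ − T₂⁴) / 12.33 = 5.67×10⁻⁸ × 6.36×10^12 / 12.33 = 29200 W/m².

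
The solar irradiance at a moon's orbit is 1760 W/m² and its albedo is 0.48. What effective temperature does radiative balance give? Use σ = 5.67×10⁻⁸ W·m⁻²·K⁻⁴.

T ≈ 252 K

Power absorbed = (1−a)S·πR²; power emitted = 4πR²σT⁴. Equating and cancelling πR²:
T = ((1−a)S / 4σ)^(1/4) = (915 / (4 × 5.67×10⁻⁸))^(1/4) = (4.04×10^9)^(1/4).
T = 252 K.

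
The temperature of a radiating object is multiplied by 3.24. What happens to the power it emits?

factor ≈ 110

P ∝ T⁴, so the power scales as (3.24)⁴ = 110.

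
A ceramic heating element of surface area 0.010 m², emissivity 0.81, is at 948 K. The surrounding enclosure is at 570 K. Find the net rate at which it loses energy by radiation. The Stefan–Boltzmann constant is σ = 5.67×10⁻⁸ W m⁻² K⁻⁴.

Q = εσA(T⁴ − T_s⁴). T⁴ − T_s⁴ = (948)⁴ − (570)⁴ = 8.08×10^11 − 1.06×10^11 = 7.02×10^11 K⁴.
Q = 0.81 × 5.67×10⁻⁸ × 0.0100 × 7.02×10^11 = 322 W.

Q ≈ 322 W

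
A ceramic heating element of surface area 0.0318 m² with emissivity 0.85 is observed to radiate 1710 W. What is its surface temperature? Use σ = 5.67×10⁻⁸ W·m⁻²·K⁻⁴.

From P = εσAT⁴, T = (P / εσA)^(1/4) = (1710 / (0.85 × 5.67×10⁻⁸ × 0.0318))^(1/4).
T = (1.12×10^12)^(1/4) = 1030 K.

T ≈ 1030 K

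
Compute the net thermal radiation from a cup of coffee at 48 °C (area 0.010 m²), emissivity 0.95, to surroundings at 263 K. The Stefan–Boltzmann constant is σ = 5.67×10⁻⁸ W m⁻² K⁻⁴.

Convert: 48 °C = 321 K.
Q = εσA(T⁴ − T_s⁴). T⁴ − T_s⁴ = (321)⁴ − (263)⁴ = 1.06×10^10 − 4.78×10^9 = 5.83×10^9 K⁴.
Q = 0.95 × 5.67×10⁻⁸ × 0.0100 × 5.83×10^9 = 3.14 W.

Q ≈ 3.14 W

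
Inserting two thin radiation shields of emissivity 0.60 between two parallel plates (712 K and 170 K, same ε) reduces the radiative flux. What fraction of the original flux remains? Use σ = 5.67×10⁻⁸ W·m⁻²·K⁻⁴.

With N identical shields there are N+1 = 3 gaps in series, each with the same radiative resistance, so the flux falls to 1/(N+1) of its unshielded value.

ratio ≈ 0.333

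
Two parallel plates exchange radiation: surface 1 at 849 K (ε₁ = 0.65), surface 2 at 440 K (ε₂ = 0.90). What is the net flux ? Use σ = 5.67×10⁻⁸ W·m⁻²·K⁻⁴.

For two large parallel gray plates, q = σ(T₁⁴ − T₂⁴) / (1/ε₁ + 1/ε₂ − 1).
1/ε₁ + 1/ε₂ − 1 = 1/0.65 + 1/0.90 − 1 = 1.650.
T₁⁴ − T₂⁴ = 5.20×10^11 − 3.75×10^10 = 4.82×10^11 K⁴.
q = 5.67×10⁻⁸ × 4.82×10^11 / 1.650 = 16600 W/m².

q ≈ 16600 W/m²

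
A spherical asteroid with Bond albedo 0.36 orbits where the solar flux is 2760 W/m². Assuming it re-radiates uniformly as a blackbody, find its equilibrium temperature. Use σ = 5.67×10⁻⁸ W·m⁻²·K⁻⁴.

Power absorbed = (1−a)S·πR²; power emitted = 4πR²σT⁴. Equating and cancelling πR²:
T = ((1−a)S / 4σ)^(1/4) = (1770 / (4 × 5.67×10⁻⁸))^(1/4) = (7.79×10^9)^(1/4).
T = 297 K.

T ≈ 297 K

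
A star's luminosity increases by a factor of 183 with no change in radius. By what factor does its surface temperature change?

P ∝ T⁴ ⇒ T ∝ P^(1/4), so T scales by (183)^(1/4) = 3.68.

factor ≈ 3.68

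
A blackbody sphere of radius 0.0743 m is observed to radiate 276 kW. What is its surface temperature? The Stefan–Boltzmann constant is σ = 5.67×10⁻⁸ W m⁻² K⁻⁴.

A = 4πr² = 4π × (0.0743)² = 0.0694 m².
From P = σAT⁴, T = (P / σA)^(1/4) = (2.76×10^5 / (5.67×10⁻⁸ × 0.0694))^(1/4).
T = (7.02×10^13)^(1/4) = 2890 K.

T ≈ 2890 K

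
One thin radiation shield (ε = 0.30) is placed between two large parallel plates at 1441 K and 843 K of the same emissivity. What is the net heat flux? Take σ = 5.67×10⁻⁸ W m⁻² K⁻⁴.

Each of the 2 gaps contributes resistance (2/ε − 1) = 2/0.30 − 1 = 5.667; total = 11.33.
q = σ(T₁⁴ − T₂⁴) / 11.33 = 5.67×10⁻⁸ × 3.81×10^12 / 11.33 = 19000 W/m².

q ≈ 19000 W/m²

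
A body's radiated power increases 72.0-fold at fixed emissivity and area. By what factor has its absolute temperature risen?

P ∝ T⁴ ⇒ T ∝ P^(1/4), so T scales by (72.0)^(1/4) = 2.91.

factor ≈ 2.91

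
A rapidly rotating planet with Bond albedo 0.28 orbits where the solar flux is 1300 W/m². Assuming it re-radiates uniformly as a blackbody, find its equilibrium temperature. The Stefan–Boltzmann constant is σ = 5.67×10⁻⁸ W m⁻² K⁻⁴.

T ≈ 253 K

Power absorbed = (1−a)S·πR²; power emitted = 4πR²σT⁴. Equating and cancelling πR²:
T = ((1−a)S / 4σ)^(1/4) = (936 / (4 × 5.67×10⁻⁸))^(1/4) = (4.13×10^9)^(1/4).
T = 253 K.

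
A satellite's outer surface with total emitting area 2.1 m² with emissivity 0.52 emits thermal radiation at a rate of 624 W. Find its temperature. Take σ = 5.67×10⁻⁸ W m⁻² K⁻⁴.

T ≈ 317 K

From P = εσAT⁴, T = (P / εσA)^(1/4) = (624 / (0.52 × 5.67×10⁻⁸ × 2.10))^(1/4).
T = (1.01×10^10)^(1/4) = 317 K.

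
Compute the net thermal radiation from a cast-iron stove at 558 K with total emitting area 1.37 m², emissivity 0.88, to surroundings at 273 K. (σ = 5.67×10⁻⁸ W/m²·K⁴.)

Q ≈ 6250 W

Q = εσA(T⁴ − T_s⁴). T⁴ − T_s⁴ = (558)⁴ − (273)⁴ = 9.69×10^10 − 5.55×10^9 = 9.14×10^10 K⁴.
Q = 0.88 × 5.67×10⁻⁸ × 1.37 × 9.14×10^10 = 6250 W.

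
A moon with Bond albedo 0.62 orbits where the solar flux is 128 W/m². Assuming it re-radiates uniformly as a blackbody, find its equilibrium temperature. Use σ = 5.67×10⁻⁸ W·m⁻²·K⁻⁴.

Power absorbed = (1−a)S·πR²; power emitted = 4πR²σT⁴. Equating and cancelling πR²:
T = ((1−a)S / 4σ)^(1/4) = (48.6 / (4 × 5.67×10⁻⁸))^(1/4) = (2.14×10^8)^(1/4).
T = 121 K.

T ≈ 121 K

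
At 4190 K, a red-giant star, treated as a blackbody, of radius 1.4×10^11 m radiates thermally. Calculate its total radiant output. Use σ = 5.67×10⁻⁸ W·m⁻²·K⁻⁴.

A = 4πr² = 4π × (1.4×10^11)² = 2.46×10^23 m².
P = σAT⁴ = 5.67×10⁻⁸ × 2.46×10^23 × (4190)⁴ = 5.67×10⁻⁸ × 2.46×10^23 × 3.08×10^14.
P = 4.30×10^30 W.

P ≈ 4.30×10^30 W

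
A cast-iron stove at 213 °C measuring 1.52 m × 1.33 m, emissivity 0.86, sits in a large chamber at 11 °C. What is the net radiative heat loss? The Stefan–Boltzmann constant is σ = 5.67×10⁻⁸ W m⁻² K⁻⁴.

A = 1.52 × 1.33 = 2.02 m².
Convert: 213 °C = 486 K; 11 °C = 284 K.
Q = εσA(T⁴ − T_s⁴). T⁴ − T_s⁴ = (486)⁴ − (284)⁴ = 5.58×10^10 − 6.51×10^9 = 4.93×10^10 K⁴.
Q = 0.86 × 5.67×10⁻⁸ × 2.02 × 4.93×10^10 = 4860 W.

Q ≈ 4860 W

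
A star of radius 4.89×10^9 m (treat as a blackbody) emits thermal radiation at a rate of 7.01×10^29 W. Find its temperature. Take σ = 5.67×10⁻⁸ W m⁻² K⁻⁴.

T ≈ 14200 K

A = 4πr² = 4π × (4.89×10^9)² = 3.00×10^20 m².
From P = σAT⁴, T = (P / σA)^(1/4) = (7.01×10^29 / (5.67×10⁻⁸ × 3.00×10^20))^(1/4).
T = (4.11×10^16)^(1/4) = 14200 K.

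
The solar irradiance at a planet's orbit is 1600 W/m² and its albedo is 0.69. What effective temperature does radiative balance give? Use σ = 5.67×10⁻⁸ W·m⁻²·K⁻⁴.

T ≈ 216 K

Power absorbed = (1−a)S·πR²; power emitted = 4πR²σT⁴. Equating and cancelling πR²:
T = ((1−a)S / 4σ)^(1/4) = (496 / (4 × 5.67×10⁻⁸))^(1/4) = (2.19×10^9)^(1/4).
T = 216 K.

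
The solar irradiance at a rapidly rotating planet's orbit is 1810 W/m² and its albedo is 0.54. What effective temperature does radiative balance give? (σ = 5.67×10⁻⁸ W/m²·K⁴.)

T ≈ 246 K

Power absorbed = (1−a)S·πR²; power emitted = 4πR²σT⁴. Equating and cancelling πR²:
T = ((1−a)S / 4σ)^(1/4) = (833 / (4 × 5.67×10⁻⁸))^(1/4) = (3.67×10^9)^(1/4).
T = 246 K.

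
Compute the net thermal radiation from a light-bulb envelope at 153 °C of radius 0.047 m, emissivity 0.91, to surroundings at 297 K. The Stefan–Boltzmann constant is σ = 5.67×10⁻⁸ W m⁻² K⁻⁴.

A = 4πr² = 4π × (0.047)² = 0.0278 m².
Convert: 153 °C = 426 K.
Q = εσA(T⁴ − T_s⁴). T⁴ − T_s⁴ = (426)⁴ − (297)⁴ = 3.29×10^10 − 7.78×10^9 = 2.52×10^10 K⁴.
Q = 0.91 × 5.67×10⁻⁸ × 0.0278 × 2.52×10^10 = 36.0 W.

Q ≈ 36.0 W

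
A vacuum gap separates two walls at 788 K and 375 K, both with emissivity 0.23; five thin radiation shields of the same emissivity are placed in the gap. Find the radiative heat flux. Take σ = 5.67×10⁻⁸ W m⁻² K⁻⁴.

Each of the 6 gaps contributes resistance (2/ε − 1) = 2/0.23 − 1 = 7.696; total = 46.17.
q = σ(T₁⁴ − T₂⁴) / 46.17 = 5.67×10⁻⁸ × 3.66×10^11 / 46.17 = 449 W/m².

q ≈ 449 W/m²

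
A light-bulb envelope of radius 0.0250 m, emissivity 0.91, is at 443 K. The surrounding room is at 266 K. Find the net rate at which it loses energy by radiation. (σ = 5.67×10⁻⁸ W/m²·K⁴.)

Q ≈ 13.6 W

A = 4πr² = 4π × (0.0250)² = 7.85×10^-3 m².
Q = εσA(T⁴ − T_s⁴). T⁴ − T_s⁴ = (443)⁴ − (266)⁴ = 3.85×10^10 − 5.01×10^9 = 3.35×10^10 K⁴.
Q = 0.91 × 5.67×10⁻⁸ × 7.85×10^-3 × 3.35×10^10 = 13.6 W.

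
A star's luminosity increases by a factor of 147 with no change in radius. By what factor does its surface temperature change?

factor ≈ 3.48

P ∝ T⁴ ⇒ T ∝ P^(1/4), so T scales by (147)^(1/4) = 3.48.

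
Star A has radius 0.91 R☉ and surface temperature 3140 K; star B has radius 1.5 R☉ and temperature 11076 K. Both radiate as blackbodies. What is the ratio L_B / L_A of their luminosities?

L_B/L_A ≈ 421

L = 4πR²σT⁴ ∝ R²T⁴, so L_B/L_A = (1.5/0.91)² × (11076/3140)⁴ = 2.72 × 155 = 421.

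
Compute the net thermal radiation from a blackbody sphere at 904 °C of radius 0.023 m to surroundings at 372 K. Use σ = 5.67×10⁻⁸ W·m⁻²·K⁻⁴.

A = 4πr² = 4π × (0.023)² = 6.65×10^-3 m².
Convert: 904 °C = 1177 K.
Q = σA(T⁴ − T_s⁴). T⁴ − T_s⁴ = (1177)⁴ − (372)⁴ = 1.92×10^12 − 1.92×10^10 = 1.90×10^12 K⁴.
Q = 5.67×10⁻⁸ × 6.65×10^-3 × 1.90×10^12 = 716 W.

Q ≈ 716 W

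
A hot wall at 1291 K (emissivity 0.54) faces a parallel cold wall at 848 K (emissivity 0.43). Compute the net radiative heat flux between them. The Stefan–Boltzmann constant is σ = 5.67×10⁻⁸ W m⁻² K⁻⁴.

q ≈ 40300 W/m²

For two large parallel gray plates, q = σ(T₁⁴ − T₂⁴) / (1/ε₁ + 1/ε₂ − 1).
1/ε₁ + 1/ε₂ − 1 = 1/0.54 + 1/0.43 − 1 = 3.177.
T₁⁴ − T₂⁴ = 2.78×10^12 − 5.17×10^11 = 2.26×10^12 K⁴.
q = 5.67×10⁻⁸ × 2.26×10^12 / 3.177 = 40300 W/m².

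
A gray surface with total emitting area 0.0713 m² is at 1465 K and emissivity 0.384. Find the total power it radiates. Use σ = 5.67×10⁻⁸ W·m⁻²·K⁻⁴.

P = εσAT⁴ = 0.384 × 5.67×10⁻⁸ × 0.0713 × (1465)⁴ = 0.384 × 5.67×10⁻⁸ × 0.0713 × 4.61×10^12.
P = 7150 W.

P ≈ 7150 W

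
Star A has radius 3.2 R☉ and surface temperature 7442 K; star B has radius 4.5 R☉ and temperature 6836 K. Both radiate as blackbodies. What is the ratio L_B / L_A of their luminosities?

L = 4πR²σT⁴ ∝ R²T⁴, so L_B/L_A = (4.5/3.2)² × (6836/7442)⁴ = 1.98 × 0.712 = 1.41.

L_B/L_A ≈ 1.41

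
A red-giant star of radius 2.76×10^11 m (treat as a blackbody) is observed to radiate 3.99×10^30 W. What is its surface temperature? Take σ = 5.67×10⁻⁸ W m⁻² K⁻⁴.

T ≈ 2930 K

A = 4πr² = 4π × (2.76×10^11)² = 9.57×10^23 m².
From P = σAT⁴, T = (P / σA)^(1/4) = (3.99×10^30 / (5.67×10⁻⁸ × 9.57×10^23))^(1/4).
T = (7.35×10^13)^(1/4) = 2930 K.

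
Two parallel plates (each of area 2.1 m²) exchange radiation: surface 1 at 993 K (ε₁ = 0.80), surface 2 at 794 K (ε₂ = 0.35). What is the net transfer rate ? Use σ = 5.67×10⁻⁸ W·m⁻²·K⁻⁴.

For two large parallel gray plates, q = σ(T₁⁴ − T₂⁴) / (1/ε₁ + 1/ε₂ − 1).
1/ε₁ + 1/ε₂ − 1 = 1/0.80 + 1/0.35 − 1 = 3.107.
T₁⁴ − T₂⁴ = 9.72×10^11 − 3.97×10^11 = 5.75×10^11 K⁴.
q = 5.67×10⁻⁸ × 5.75×10^11 / 3.107 = 10500 W/m².
Q = q·A = 10500 × 2.1 = 22000 W.

Q ≈ 22000 W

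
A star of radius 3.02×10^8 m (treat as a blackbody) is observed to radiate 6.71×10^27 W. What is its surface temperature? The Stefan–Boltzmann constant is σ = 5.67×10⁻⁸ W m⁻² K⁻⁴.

T ≈ 17900 K

A = 4πr² = 4π × (3.02×10^8)² = 1.15×10^18 m².
From P = σAT⁴, T = (P / σA)^(1/4) = (6.71×10^27 / (5.67×10⁻⁸ × 1.15×10^18))^(1/4).
T = (1.03×10^17)^(1/4) = 17900 K.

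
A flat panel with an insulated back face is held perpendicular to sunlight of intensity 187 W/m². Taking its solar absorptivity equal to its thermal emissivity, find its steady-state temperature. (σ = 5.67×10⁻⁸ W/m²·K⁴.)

T ≈ 240 K

Absorbed flux αS = emitted flux εσT⁴ (one radiating face); with α = ε, T = (S/σ)^(1/4).
T = (187 / 5.67×10⁻⁸)^(1/4) = (3.30×10^9)^(1/4).
T = 240 K.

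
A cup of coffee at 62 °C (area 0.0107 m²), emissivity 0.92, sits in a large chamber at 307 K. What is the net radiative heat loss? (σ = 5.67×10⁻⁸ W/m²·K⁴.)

Convert: 62 °C = 335 K.
Q = εσA(T⁴ − T_s⁴). T⁴ − T_s⁴ = (335)⁴ − (307)⁴ = 1.26×10^10 − 8.88×10^9 = 3.71×10^9 K⁴.
Q = 0.92 × 5.67×10⁻⁸ × 0.0107 × 3.71×10^9 = 2.07 W.

Q ≈ 2.07 W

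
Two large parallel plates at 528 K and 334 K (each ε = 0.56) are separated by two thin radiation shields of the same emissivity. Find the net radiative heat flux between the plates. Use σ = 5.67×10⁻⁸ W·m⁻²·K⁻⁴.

Each of the 3 gaps contributes resistance (2/ε − 1) = 2/0.56 − 1 = 2.571; total = 7.714.
q = σ(T₁⁴ − T₂⁴) / 7.714 = 5.67×10⁻⁸ × 6.53×10^10 / 7.714 = 480 W/m².

q ≈ 480 W/m²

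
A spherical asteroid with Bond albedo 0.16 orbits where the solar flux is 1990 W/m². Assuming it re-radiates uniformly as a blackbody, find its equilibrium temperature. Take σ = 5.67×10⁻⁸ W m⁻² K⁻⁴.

Power absorbed = (1−a)S·πR²; power emitted = 4πR²σT⁴. Equating and cancelling πR²:
T = ((1−a)S / 4σ)^(1/4) = (1670 / (4 × 5.67×10⁻⁸))^(1/4) = (7.37×10^9)^(1/4).
T = 293 K.

T ≈ 293 K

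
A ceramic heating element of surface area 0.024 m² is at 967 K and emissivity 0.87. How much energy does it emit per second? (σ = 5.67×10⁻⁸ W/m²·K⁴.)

Stefan–Boltzmann: P = εσAT⁴ = 0.87 × 5.67×10⁻⁸ × 0.0240 × (967)⁴ = 0.87 × 5.67×10⁻⁸ × 0.0240 × 8.74×10^11.
P = 1040 W.

P ≈ 1040 W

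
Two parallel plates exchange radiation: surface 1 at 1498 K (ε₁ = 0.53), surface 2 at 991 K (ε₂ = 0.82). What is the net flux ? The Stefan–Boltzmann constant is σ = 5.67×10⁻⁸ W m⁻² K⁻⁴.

q ≈ 1.10×10^5 W/m²

For two large parallel gray plates, q = σ(T₁⁴ − T₂⁴) / (1/ε₁ + 1/ε₂ − 1).
1/ε₁ + 1/ε₂ − 1 = 1/0.53 + 1/0.82 − 1 = 2.106.
T₁⁴ − T₂⁴ = 5.04×10^12 − 9.64×10^11 = 4.07×10^12 K⁴.
q = 5.67×10⁻⁸ × 4.07×10^12 / 2.106 = 1.10×10^5 W/m².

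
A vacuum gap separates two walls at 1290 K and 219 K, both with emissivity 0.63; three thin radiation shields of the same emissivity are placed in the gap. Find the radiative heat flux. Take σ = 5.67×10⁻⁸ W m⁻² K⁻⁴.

Each of the 4 gaps contributes resistance (2/ε − 1) = 2/0.63 − 1 = 2.175; total = 8.698.
q = σ(T₁⁴ − T₂⁴) / 8.698 = 5.67×10⁻⁸ × 2.77×10^12 / 8.698 = 18000 W/m².

q ≈ 18000 W/m²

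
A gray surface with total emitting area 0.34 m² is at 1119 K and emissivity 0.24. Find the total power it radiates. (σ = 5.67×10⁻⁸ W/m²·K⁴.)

P = εσAT⁴ = 0.24 × 5.67×10⁻⁸ × 0.340 × (1119)⁴ = 0.24 × 5.67×10⁻⁸ × 0.340 × 1.57×10^12.
P = 7250 W.

P ≈ 7250 W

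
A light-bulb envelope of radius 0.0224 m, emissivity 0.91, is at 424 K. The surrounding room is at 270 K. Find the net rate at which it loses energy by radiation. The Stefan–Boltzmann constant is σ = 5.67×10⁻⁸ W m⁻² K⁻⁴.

Q ≈ 8.79 W

A = 4πr² = 4π × (0.0224)² = 6.31×10^-3 m².
Q = εσA(T⁴ − T_s⁴). T⁴ − T_s⁴ = (424)⁴ − (270)⁴ = 3.23×10^10 − 5.31×10^9 = 2.70×10^10 K⁴.
Q = 0.91 × 5.67×10⁻⁸ × 6.31×10^-3 × 2.70×10^10 = 8.79 W.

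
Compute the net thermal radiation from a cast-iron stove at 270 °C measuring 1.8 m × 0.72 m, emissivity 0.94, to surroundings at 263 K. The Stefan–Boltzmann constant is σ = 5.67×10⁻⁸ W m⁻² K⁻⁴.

Q ≈ 5670 W

A = 1.8 × 0.72 = 1.30 m².
Convert: 270 °C = 543 K.
Q = εσA(T⁴ − T_s⁴). T⁴ − T_s⁴ = (543)⁴ − (263)⁴ = 8.69×10^10 − 4.78×10^9 = 8.22×10^10 K⁴.
Q = 0.94 × 5.67×10⁻⁸ × 1.30 × 8.22×10^10 = 5670 W.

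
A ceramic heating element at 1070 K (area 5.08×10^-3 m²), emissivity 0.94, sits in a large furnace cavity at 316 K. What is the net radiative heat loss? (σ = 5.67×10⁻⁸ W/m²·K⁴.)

Q = εσA(T⁴ − T_s⁴). T⁴ − T_s⁴ = (1070)⁴ − (316)⁴ = 1.31×10^12 − 9.97×10^9 = 1.30×10^12 K⁴.
Q = 0.94 × 5.67×10⁻⁸ × 5.08×10^-3 × 1.30×10^12 = 352 W.

Q ≈ 352 W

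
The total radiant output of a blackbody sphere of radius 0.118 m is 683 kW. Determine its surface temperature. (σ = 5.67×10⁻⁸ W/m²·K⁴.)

T ≈ 2880 K

A = 4πr² = 4π × (0.118)² = 0.175 m².
From P = σAT⁴, T = (P / σA)^(1/4) = (6.83×10^5 / (5.67×10⁻⁸ × 0.175))^(1/4).
T = (6.88×10^13)^(1/4) = 2880 K.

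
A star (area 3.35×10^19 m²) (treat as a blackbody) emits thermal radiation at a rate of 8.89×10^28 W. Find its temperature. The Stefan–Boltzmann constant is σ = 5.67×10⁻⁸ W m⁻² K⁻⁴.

From P = σAT⁴, T = (P / σA)^(1/4) = (8.89×10^28 / (5.67×10⁻⁸ × 3.35×10^19))^(1/4).
T = (4.68×10^16)^(1/4) = 14700 K.

T ≈ 14700 K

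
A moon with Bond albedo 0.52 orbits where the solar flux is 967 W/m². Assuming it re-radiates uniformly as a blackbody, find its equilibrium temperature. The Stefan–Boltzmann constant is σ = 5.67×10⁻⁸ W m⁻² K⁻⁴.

T ≈ 213 K

Power absorbed = (1−a)S·πR²; power emitted = 4πR²σT⁴. Equating and cancelling πR²:
T = ((1−a)S / 4σ)^(1/4) = (464 / (4 × 5.67×10⁻⁸))^(1/4) = (2.05×10^9)^(1/4).
T = 213 K.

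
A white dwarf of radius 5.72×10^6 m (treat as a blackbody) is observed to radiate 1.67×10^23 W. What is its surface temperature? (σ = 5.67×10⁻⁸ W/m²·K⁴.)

A = 4πr² = 4π × (5.72×10^6)² = 4.11×10^14 m².
From P = σAT⁴, T = (P / σA)^(1/4) = (1.67×10^23 / (5.67×10⁻⁸ × 4.11×10^14))^(1/4).
T = (7.16×10^15)^(1/4) = 9200 K.

T ≈ 9200 K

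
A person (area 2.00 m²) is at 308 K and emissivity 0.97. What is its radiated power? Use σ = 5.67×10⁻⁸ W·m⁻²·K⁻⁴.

P = εσAT⁴ = 0.97 × 5.67×10⁻⁸ × 2.00 × (308)⁴ = 0.97 × 5.67×10⁻⁸ × 2.00 × 9.00×10^9.
P = 990 W.

P ≈ 990 W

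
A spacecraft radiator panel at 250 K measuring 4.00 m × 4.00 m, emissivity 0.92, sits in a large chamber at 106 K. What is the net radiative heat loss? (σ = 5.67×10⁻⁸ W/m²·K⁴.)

A = 4.00 × 4.00 = 16.0 m².
Q = εσA(T⁴ − T_s⁴). T⁴ − T_s⁴ = (250)⁴ − (106)⁴ = 3.91×10^9 − 1.26×10^8 = 3.78×10^9 K⁴.
Q = 0.92 × 5.67×10⁻⁸ × 16.0 × 3.78×10^9 = 3150 W.

Q ≈ 3150 W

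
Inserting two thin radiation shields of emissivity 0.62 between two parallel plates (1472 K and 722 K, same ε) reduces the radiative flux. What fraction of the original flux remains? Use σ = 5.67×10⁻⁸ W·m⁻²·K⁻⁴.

ratio ≈ 0.333

With N identical shields there are N+1 = 3 gaps in series, each with the same radiative resistance, so the flux falls to 1/(N+1) of its unshielded value.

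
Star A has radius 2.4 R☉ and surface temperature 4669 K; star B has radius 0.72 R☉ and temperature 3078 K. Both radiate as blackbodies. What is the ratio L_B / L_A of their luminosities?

L_B/L_A ≈ 0.0170

L = 4πR²σT⁴ ∝ R²T⁴, so L_B/L_A = (0.72/2.4)² × (3078/4669)⁴ = 0.0900 × 0.189 = 0.0170.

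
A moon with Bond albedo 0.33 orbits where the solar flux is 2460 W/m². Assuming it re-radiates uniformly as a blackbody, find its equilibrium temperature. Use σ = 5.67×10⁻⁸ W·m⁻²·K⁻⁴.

T ≈ 292 K

Power absorbed = (1−a)S·πR²; power emitted = 4πR²σT⁴. Equating and cancelling πR²:
T = ((1−a)S / 4σ)^(1/4) = (1650 / (4 × 5.67×10⁻⁸))^(1/4) = (7.27×10^9)^(1/4).
T = 292 K.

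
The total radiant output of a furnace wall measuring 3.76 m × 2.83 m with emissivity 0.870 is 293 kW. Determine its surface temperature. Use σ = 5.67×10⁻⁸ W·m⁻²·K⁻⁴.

T ≈ 864 K

A = 3.76 × 2.83 = 10.6 m².
From P = εσAT⁴, T = (P / εσA)^(1/4) = (2.93×10^5 / (0.870 × 5.67×10⁻⁸ × 10.6))^(1/4).
T = (5.58×10^11)^(1/4) = 864 K.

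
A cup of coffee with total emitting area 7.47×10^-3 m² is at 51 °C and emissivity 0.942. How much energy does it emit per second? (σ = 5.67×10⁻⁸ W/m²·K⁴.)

P ≈ 4.40 W

51 °C = 324 K.
P = εσAT⁴ = 0.942 × 5.67×10⁻⁸ × 7.47×10^-3 × (324)⁴ = 0.942 × 5.67×10⁻⁸ × 7.47×10^-3 × 1.10×10^10.
P = 4.40 W.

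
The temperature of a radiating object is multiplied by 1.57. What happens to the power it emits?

P ∝ T⁴, so the power scales as (1.57)⁴ = 6.08.

factor ≈ 6.08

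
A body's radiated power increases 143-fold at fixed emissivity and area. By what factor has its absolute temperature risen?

P ∝ T⁴ ⇒ T ∝ P^(1/4), so T scales by (143)^(1/4) = 3.46.

factor ≈ 3.46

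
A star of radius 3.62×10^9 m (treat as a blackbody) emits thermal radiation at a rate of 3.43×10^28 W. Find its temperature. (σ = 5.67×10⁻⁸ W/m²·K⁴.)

T ≈ 7790 K

A = 4πr² = 4π × (3.62×10^9)² = 1.65×10^20 m².
From P = σAT⁴, T = (P / σA)^(1/4) = (3.43×10^28 / (5.67×10⁻⁸ × 1.65×10^20))^(1/4).
T = (3.67×10^15)^(1/4) = 7790 K.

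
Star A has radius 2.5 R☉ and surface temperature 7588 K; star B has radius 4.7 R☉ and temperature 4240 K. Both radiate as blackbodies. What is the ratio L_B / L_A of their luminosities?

L = 4πR²σT⁴ ∝ R²T⁴, so L_B/L_A = (4.7/2.5)² × (4240/7588)⁴ = 3.53 × 0.0975 = 0.345.

L_B/L_A ≈ 0.345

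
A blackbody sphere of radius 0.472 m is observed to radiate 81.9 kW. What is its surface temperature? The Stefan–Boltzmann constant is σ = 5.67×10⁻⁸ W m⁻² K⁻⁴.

A = 4πr² = 4π × (0.472)² = 2.80 m².
From P = σAT⁴, T = (P / σA)^(1/4) = (81900 / (5.67×10⁻⁸ × 2.80))^(1/4).
T = (5.16×10^11)^(1/4) = 848 K.

T ≈ 848 K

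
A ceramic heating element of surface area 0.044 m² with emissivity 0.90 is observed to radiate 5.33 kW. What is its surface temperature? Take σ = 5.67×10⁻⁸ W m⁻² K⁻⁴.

T ≈ 1240 K

From P = εσAT⁴, T = (P / εσA)^(1/4) = (5330 / (0.90 × 5.67×10⁻⁸ × 0.0440))^(1/4).
T = (2.37×10^12)^(1/4) = 1240 K.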